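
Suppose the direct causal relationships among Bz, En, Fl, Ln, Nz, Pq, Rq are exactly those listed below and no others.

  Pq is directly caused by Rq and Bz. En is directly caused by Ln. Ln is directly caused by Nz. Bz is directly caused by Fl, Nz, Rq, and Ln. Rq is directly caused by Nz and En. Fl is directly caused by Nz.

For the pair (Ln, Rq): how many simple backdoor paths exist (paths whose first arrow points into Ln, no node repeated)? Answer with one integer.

A backdoor path from Ln to Rq is any simple undirected path whose first edge points into Ln (i.e. leaves Ln via a parent).
Parents of Ln: {Nz}.
Enumerating:
  P1: Ln <- Nz -> Rq
  P2: Ln <- Nz -> Fl -> Bz <- Rq
  P3: Ln <- Nz -> Fl -> Bz -> Pq <- Rq
  P4: Ln <- Nz -> Bz <- Rq
  P5: Ln <- Nz -> Bz -> Pq <- Rq
That exhausts the simple backdoor paths. Count: 5.

5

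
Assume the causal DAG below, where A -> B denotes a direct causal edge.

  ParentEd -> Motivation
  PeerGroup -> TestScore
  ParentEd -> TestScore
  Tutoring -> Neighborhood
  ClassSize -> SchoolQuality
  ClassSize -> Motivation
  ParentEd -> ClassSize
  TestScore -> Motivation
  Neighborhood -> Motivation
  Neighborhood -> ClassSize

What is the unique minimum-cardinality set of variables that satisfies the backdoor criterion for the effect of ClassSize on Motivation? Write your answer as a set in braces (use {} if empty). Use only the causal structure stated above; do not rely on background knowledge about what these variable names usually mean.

Variables eligible for adjustment (non-descendants of ClassSize, excluding ClassSize and Motivation): {Neighborhood, ParentEd, PeerGroup, TestScore, Tutoring}.
Backdoor paths from ClassSize to Motivation:
  P1: ClassSize <- ParentEd -> TestScore -> Motivation
  P2: ClassSize <- ParentEd -> Motivation
  P3: ClassSize <- Neighborhood -> Motivation
The empty set is not sufficient: P1 (ClassSize <- ParentEd -> TestScore -> Motivation) has no collider blocking it and no conditioned non-collider, so it is open.
Try {Neighborhood, ParentEd}:
  P1: blocked at fork node ParentEd ∈ conditioning set.
  P2: blocked at fork node ParentEd ∈ conditioning set.
  P3: blocked at fork node Neighborhood ∈ conditioning set.
{Neighborhood, ParentEd} contains no descendant of ClassSize and blocks every backdoor path.
Every element of {Neighborhood, ParentEd} is needed (dropping Neighborhood leaves P3 open; dropping ParentEd leaves P1 open), so no proper subset is valid.
Among all size-2 subsets of the eligible variables, only {Neighborhood, ParentEd} blocks every backdoor path, so it is the unique smallest valid adjustment set.

{Neighborhood, ParentEd}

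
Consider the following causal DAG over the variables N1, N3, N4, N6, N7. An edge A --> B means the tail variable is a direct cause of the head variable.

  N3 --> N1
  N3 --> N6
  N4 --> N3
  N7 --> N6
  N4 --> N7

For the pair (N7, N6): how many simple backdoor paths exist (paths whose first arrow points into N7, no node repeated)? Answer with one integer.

A backdoor path from N7 to N6 is any simple undirected path whose first edge points into N7 (i.e. leaves N7 via a parent).
Parents of N7: {N4}.
Enumerating:
  P1: N7 <- N4 -> N3 -> N6
That exhausts the simple backdoor paths. Count: 1.

1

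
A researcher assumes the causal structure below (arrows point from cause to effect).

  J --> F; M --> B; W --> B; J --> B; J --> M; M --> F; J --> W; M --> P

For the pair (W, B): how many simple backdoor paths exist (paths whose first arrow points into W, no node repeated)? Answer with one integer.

A backdoor path from W to B is any simple undirected path whose first edge points into W (i.e. leaves W via a parent).
Parents of W: {J}.
Enumerating:
  P1: W <- J -> M -> B
  P2: W <- J -> F <- M -> B
  P3: W <- J -> B
That exhausts the simple backdoor paths. Count: 3.

3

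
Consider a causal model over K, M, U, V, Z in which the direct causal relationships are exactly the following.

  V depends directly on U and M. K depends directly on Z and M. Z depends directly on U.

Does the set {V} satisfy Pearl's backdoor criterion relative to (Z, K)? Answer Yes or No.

No

Backdoor paths from Z to K (paths whose first edge points into Z):
  P1: Z <- U -> V <- M -> K
Condition 1 (no descendant of Z in the set): holds — descendants of Z are {K}; none are in {V}.
Condition 2 (every backdoor path blocked by {V}):
  P1: open — collider(s) V are conditioned on (or have a conditioned descendant) and no non-collider on the path is in the set.
{V} does not satisfy the backdoor criterion.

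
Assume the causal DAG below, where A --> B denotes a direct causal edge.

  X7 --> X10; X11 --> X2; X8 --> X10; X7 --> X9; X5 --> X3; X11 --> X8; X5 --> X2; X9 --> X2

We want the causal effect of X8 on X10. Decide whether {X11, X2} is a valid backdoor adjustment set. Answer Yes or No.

Backdoor paths from X8 to X10 (paths whose first edge points into X8):
  P1: X8 <- X11 -> X2 <- X9 <- X7 -> X10
Condition 1 (no descendant of X8 in the set): holds — descendants of X8 are {X10}; none are in {X11, X2}.
Condition 2 (every backdoor path blocked by {X11, X2}):
  P1: blocked at fork node X11 ∈ conditioning set.
{X11, X2} satisfies the backdoor criterion.

Yes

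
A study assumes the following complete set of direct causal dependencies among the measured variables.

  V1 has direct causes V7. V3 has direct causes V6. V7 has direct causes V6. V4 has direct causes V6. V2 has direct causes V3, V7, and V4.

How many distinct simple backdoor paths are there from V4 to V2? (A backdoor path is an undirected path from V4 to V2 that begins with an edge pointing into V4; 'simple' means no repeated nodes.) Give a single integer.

2

A backdoor path from V4 to V2 is any simple undirected path whose first edge points into V4 (i.e. leaves V4 via a parent).
Parents of V4: {V6}.
Enumerating:
  P1: V4 <- V6 -> V3 -> V2
  P2: V4 <- V6 -> V7 -> V2
That exhausts the simple backdoor paths. Count: 2.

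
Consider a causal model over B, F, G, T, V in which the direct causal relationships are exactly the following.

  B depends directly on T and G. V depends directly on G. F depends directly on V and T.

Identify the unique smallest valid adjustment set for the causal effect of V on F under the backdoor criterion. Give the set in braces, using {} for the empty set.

Variables eligible for adjustment (non-descendants of V, excluding V and F): {B, G, T}.
Backdoor paths from V to F:
  P1: V <- G -> B <- T -> F
Each backdoor path contains an unconditioned collider, so every path is already blocked with the empty conditioning set:
  P1: blocked at collider B (neither it nor any descendant is in the conditioning set).
The empty set is therefore the unique smallest valid set.

{}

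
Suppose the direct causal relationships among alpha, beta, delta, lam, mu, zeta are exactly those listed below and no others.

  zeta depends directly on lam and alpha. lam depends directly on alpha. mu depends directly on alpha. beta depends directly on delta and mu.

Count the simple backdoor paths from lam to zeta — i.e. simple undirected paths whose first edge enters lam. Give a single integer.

1

A backdoor path from lam to zeta is any simple undirected path whose first edge points into lam (i.e. leaves lam via a parent).
Parents of lam: {alpha}.
Enumerating:
  P1: lam <- alpha -> zeta
That exhausts the simple backdoor paths. Count: 1.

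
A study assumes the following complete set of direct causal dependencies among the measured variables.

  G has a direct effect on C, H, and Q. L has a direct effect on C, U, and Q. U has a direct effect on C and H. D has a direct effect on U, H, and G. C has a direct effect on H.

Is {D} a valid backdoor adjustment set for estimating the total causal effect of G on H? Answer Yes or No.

Backdoor paths from G to H (paths whose first edge points into G):
  P1: G <- D -> U <- L -> C -> H
  P2: G <- D -> U -> C -> H
  P3: G <- D -> U -> H
  P4: G <- D -> H
Condition 1 (no descendant of G in the set): holds — descendants of G are {C, H, Q}; none are in {D}.
Condition 2 (every backdoor path blocked by {D}):
  P1: blocked at fork node D ∈ conditioning set.
  P2: blocked at fork node D ∈ conditioning set.
  P3: blocked at fork node D ∈ conditioning set.
  P4: blocked at fork node D ∈ conditioning set.
{D} satisfies the backdoor criterion.

Yes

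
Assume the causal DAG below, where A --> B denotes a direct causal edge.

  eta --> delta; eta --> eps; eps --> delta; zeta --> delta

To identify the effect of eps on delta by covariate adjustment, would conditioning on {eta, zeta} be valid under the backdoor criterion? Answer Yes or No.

Yes

Backdoor paths from eps to delta (paths whose first edge points into eps):
  P1: eps <- eta -> delta
Condition 1 (no descendant of eps in the set): holds — descendants of eps are {delta}; none are in {eta, zeta}.
Condition 2 (every backdoor path blocked by {eta, zeta}):
  P1: blocked at fork node eta ∈ conditioning set.
{eta, zeta} satisfies the backdoor criterion.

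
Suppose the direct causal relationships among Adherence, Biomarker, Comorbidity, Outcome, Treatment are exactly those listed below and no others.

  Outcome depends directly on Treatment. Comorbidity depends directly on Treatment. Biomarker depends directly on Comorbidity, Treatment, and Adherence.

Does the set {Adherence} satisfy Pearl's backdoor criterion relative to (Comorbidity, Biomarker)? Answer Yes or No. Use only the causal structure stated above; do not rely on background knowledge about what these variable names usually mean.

Backdoor paths from Comorbidity to Biomarker (paths whose first edge points into Comorbidity):
  P1: Comorbidity <- Treatment -> Biomarker
Condition 1 (no descendant of Comorbidity in the set): holds — descendants of Comorbidity are {Biomarker}; none are in {Adherence}.
Condition 2 (every backdoor path blocked by {Adherence}):
  P1: open — no interior node is in the conditioning set.
{Adherence} does not satisfy the backdoor criterion.

No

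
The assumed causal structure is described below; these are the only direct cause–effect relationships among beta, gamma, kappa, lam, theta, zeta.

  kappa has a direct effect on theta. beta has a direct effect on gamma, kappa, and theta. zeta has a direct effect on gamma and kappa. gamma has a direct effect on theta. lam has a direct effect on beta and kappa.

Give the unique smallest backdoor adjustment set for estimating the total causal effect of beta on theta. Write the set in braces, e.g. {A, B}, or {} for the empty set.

{lam}

Variables eligible for adjustment (non-descendants of beta, excluding beta and theta): {lam, zeta}.
Backdoor paths from beta to theta:
  P1: beta <- lam -> kappa <- zeta -> gamma -> theta
  P2: beta <- lam -> kappa -> theta
The empty set is not sufficient: P2 (beta <- lam -> kappa -> theta) has no collider blocking it and no conditioned non-collider, so it is open.
Try {lam}:
  P1: blocked at fork node lam ∈ conditioning set.
  P2: blocked at fork node lam ∈ conditioning set.
{lam} contains no descendant of beta and blocks every backdoor path.
No other singleton works — e.g. {zeta} leaves P2 open — so {lam} is the unique smallest valid adjustment set.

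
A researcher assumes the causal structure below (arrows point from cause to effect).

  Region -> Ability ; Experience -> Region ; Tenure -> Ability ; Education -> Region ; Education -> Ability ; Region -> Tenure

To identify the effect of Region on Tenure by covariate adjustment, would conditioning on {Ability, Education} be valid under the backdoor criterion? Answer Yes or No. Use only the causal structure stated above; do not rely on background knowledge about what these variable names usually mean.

Backdoor paths from Region to Tenure (paths whose first edge points into Region):
  P1: Region <- Education -> Ability <- Tenure
Condition 1 (no descendant of Region in the set): FAILS — Ability is a descendant of Region.
Condition 2 (every backdoor path blocked by {Ability, Education}):
  P1: blocked at fork node Education ∈ conditioning set.
{Ability, Education} does not satisfy the backdoor criterion.

No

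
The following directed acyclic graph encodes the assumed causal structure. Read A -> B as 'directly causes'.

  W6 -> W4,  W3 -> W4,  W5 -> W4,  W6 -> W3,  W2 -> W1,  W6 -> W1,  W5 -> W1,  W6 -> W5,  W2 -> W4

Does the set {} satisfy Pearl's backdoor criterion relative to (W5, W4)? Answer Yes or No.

No

Backdoor paths from W5 to W4 (paths whose first edge points into W5):
  P1: W5 <- W6 -> W3 -> W4
  P2: W5 <- W6 -> W1 <- W2 -> W4
  P3: W5 <- W6 -> W4
Condition 1 (no descendant of W5 in the set): holds — descendants of W5 are {W1, W4}; none are in {}.
Condition 2 (every backdoor path blocked by {}):
  P1: open — no interior node is in the conditioning set.
  P2: blocked at collider W1 (neither it nor any descendant is in the conditioning set).
  P3: open — no interior node is in the conditioning set.
{} does not satisfy the backdoor criterion.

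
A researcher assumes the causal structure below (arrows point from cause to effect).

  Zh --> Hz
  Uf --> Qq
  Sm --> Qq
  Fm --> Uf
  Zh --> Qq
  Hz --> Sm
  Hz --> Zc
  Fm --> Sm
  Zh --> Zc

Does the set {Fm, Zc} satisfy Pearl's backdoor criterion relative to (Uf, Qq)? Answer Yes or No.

Yes

Backdoor paths from Uf to Qq (paths whose first edge points into Uf):
  P1: Uf <- Fm -> Sm <- Hz <- Zh -> Qq
  P2: Uf <- Fm -> Sm <- Hz -> Zc <- Zh -> Qq
  P3: Uf <- Fm -> Sm -> Qq
Condition 1 (no descendant of Uf in the set): holds — descendants of Uf are {Qq}; none are in {Fm, Zc}.
Condition 2 (every backdoor path blocked by {Fm, Zc}):
  P1: blocked at fork node Fm ∈ conditioning set.
  P2: blocked at fork node Fm ∈ conditioning set.
  P3: blocked at fork node Fm ∈ conditioning set.
{Fm, Zc} satisfies the backdoor criterion.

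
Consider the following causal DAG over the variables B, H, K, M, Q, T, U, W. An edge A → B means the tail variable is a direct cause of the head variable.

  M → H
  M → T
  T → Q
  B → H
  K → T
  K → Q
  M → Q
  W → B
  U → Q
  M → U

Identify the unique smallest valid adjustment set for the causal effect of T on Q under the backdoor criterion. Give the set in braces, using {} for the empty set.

{K, M}

Variables eligible for adjustment (non-descendants of T, excluding T and Q): {B, H, K, M, U, W}.
Backdoor paths from T to Q:
  P1: T <- K -> Q
  P2: T <- M -> U -> Q
  P3: T <- M -> Q
The empty set is not sufficient: P1 (T <- K -> Q) has no collider blocking it and no conditioned non-collider, so it is open.
Try {K, M}:
  P1: blocked at fork node K ∈ conditioning set.
  P2: blocked at fork node M ∈ conditioning set.
  P3: blocked at fork node M ∈ conditioning set.
{K, M} contains no descendant of T and blocks every backdoor path.
Every element of {K, M} is needed (dropping K leaves P1 open; dropping M leaves P2 open), so no proper subset is valid.
Among all size-2 subsets of the eligible variables, only {K, M} blocks every backdoor path, so it is the unique smallest valid adjustment set.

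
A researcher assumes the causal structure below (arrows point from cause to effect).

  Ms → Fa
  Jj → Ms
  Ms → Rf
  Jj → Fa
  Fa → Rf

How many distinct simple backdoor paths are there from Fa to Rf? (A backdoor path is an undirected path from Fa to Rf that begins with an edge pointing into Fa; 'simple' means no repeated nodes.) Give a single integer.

2

A backdoor path from Fa to Rf is any simple undirected path whose first edge points into Fa (i.e. leaves Fa via a parent).
Parents of Fa: {Jj, Ms}.
Enumerating:
  P1: Fa <- Jj -> Ms -> Rf
  P2: Fa <- Ms -> Rf
That exhausts the simple backdoor paths. Count: 2.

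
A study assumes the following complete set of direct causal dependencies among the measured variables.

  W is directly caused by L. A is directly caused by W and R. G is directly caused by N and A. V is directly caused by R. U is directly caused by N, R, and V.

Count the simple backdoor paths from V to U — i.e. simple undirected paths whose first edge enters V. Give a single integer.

A backdoor path from V to U is any simple undirected path whose first edge points into V (i.e. leaves V via a parent).
Parents of V: {R}.
Enumerating:
  P1: V <- R -> U
  P2: V <- R -> A -> G <- N -> U
That exhausts the simple backdoor paths. Count: 2.

2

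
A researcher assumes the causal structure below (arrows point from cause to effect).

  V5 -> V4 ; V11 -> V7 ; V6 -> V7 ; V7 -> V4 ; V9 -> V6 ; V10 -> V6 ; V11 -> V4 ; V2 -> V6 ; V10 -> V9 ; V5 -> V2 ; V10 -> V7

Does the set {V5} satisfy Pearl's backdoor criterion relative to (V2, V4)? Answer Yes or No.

Backdoor paths from V2 to V4 (paths whose first edge points into V2):
  P1: V2 <- V5 -> V4
Condition 1 (no descendant of V2 in the set): holds — descendants of V2 are {V4, V6, V7}; none are in {V5}.
Condition 2 (every backdoor path blocked by {V5}):
  P1: blocked at fork node V5 ∈ conditioning set.
{V5} satisfies the backdoor criterion.

Yes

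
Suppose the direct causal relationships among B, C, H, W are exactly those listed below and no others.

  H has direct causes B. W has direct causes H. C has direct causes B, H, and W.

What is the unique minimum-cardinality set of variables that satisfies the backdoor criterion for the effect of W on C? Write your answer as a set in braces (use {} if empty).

Variables eligible for adjustment (non-descendants of W, excluding W and C): {B, H}.
Backdoor paths from W to C:
  P1: W <- H <- B -> C
  P2: W <- H -> C
The empty set is not sufficient: P1 (W <- H <- B -> C) has no collider blocking it and no conditioned non-collider, so it is open.
Try {H}:
  P1: blocked at chain node H ∈ conditioning set.
  P2: blocked at fork node H ∈ conditioning set.
{H} contains no descendant of W and blocks every backdoor path.
No other singleton works — e.g. {B} leaves P2 open — so {H} is the unique smallest valid adjustment set.

{H}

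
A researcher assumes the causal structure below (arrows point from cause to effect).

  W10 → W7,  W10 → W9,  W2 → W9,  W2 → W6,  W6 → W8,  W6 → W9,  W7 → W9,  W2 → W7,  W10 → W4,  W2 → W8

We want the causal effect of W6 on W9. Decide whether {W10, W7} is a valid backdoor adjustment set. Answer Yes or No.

Backdoor paths from W6 to W9 (paths whose first edge points into W6):
  P1: W6 <- W2 -> W7 <- W10 -> W9
  P2: W6 <- W2 -> W7 -> W9
  P3: W6 <- W2 -> W9
Condition 1 (no descendant of W6 in the set): holds — descendants of W6 are {W8, W9}; none are in {W10, W7}.
Condition 2 (every backdoor path blocked by {W10, W7}):
  P1: blocked at fork node W10 ∈ conditioning set.
  P2: blocked at chain node W7 ∈ conditioning set.
  P3: open — no interior node is in the conditioning set.
{W10, W7} does not satisfy the backdoor criterion.

No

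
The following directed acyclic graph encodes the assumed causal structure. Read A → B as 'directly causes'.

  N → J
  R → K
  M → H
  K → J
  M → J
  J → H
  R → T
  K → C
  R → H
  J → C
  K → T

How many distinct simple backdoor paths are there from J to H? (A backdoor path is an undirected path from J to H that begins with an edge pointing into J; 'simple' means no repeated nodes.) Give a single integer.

A backdoor path from J to H is any simple undirected path whose first edge points into J (i.e. leaves J via a parent).
Parents of J: {K, M, N}.
Enumerating:
  P1: J <- K <- R -> H
  P2: J <- K -> T <- R -> H
  P3: J <- M -> H
That exhausts the simple backdoor paths. Count: 3.

3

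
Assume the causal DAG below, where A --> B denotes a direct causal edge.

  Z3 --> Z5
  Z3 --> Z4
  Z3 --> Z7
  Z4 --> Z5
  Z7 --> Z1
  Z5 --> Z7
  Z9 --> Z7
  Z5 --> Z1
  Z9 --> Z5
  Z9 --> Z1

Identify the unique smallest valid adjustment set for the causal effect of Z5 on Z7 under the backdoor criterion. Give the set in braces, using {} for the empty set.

{Z3, Z9}

Variables eligible for adjustment (non-descendants of Z5, excluding Z5 and Z7): {Z3, Z4, Z9}.
Backdoor paths from Z5 to Z7:
  P1: Z5 <- Z9 -> Z7
  P2: Z5 <- Z9 -> Z1 <- Z7
  P3: Z5 <- Z3 -> Z7
  P4: Z5 <- Z4 <- Z3 -> Z7
The empty set is not sufficient: P1 (Z5 <- Z9 -> Z7) has no collider blocking it and no conditioned non-collider, so it is open.
Try {Z3, Z9}:
  P1: blocked at fork node Z9 ∈ conditioning set.
  P2: blocked at fork node Z9 ∈ conditioning set.
  P3: blocked at fork node Z3 ∈ conditioning set.
  P4: blocked at fork node Z3 ∈ conditioning set.
{Z3, Z9} contains no descendant of Z5 and blocks every backdoor path.
Every element of {Z3, Z9} is needed (dropping Z3 leaves P3 open; dropping Z9 leaves P1 open), so no proper subset is valid.
Among all size-2 subsets of the eligible variables, only {Z3, Z9} blocks every backdoor path, so it is the unique smallest valid adjustment set.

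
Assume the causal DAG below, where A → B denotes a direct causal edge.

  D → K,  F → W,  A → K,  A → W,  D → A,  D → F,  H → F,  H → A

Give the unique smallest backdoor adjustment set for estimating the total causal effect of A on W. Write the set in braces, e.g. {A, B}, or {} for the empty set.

Variables eligible for adjustment (non-descendants of A, excluding A and W): {D, F, H}.
Backdoor paths from A to W:
  P1: A <- H -> F -> W
  P2: A <- D -> F -> W
The empty set is not sufficient: P1 (A <- H -> F -> W) has no collider blocking it and no conditioned non-collider, so it is open.
Try {F}:
  P1: blocked at chain node F ∈ conditioning set.
  P2: blocked at chain node F ∈ conditioning set.
{F} contains no descendant of A and blocks every backdoor path.
No other singleton works — e.g. {H} leaves P2 open — so {F} is the unique smallest valid adjustment set.

{F}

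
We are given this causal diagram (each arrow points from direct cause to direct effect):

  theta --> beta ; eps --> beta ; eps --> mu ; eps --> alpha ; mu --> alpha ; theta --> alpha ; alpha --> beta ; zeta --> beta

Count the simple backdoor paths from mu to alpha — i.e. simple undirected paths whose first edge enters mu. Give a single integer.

A backdoor path from mu to alpha is any simple undirected path whose first edge points into mu (i.e. leaves mu via a parent).
Parents of mu: {eps}.
Enumerating:
  P1: mu <- eps -> alpha
  P2: mu <- eps -> beta <- theta -> alpha
  P3: mu <- eps -> beta <- alpha
That exhausts the simple backdoor paths. Count: 3.

3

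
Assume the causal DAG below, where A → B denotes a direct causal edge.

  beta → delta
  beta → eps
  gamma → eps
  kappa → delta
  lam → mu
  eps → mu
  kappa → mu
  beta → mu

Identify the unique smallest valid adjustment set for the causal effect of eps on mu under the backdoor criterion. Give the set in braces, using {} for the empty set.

Variables eligible for adjustment (non-descendants of eps, excluding eps and mu): {beta, delta, gamma, kappa, lam}.
Backdoor paths from eps to mu:
  P1: eps <- beta -> delta <- kappa -> mu
  P2: eps <- beta -> mu
The empty set is not sufficient: P2 (eps <- beta -> mu) has no collider blocking it and no conditioned non-collider, so it is open.
Try {beta}:
  P1: blocked at fork node beta ∈ conditioning set.
  P2: blocked at fork node beta ∈ conditioning set.
{beta} contains no descendant of eps and blocks every backdoor path.
No other singleton works — e.g. {lam} leaves P2 open — so {beta} is the unique smallest valid adjustment set.

{beta}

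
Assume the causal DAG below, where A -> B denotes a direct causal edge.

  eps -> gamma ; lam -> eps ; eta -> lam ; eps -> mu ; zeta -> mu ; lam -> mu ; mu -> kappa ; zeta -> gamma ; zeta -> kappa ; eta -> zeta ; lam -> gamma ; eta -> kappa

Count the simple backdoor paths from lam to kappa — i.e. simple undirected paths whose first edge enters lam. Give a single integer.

4

A backdoor path from lam to kappa is any simple undirected path whose first edge points into lam (i.e. leaves lam via a parent).
Parents of lam: {eta}.
Enumerating:
  P1: lam <- eta -> zeta -> mu -> kappa
  P2: lam <- eta -> zeta -> gamma <- eps -> mu -> kappa
  P3: lam <- eta -> zeta -> kappa
  P4: lam <- eta -> kappa
That exhausts the simple backdoor paths. Count: 4.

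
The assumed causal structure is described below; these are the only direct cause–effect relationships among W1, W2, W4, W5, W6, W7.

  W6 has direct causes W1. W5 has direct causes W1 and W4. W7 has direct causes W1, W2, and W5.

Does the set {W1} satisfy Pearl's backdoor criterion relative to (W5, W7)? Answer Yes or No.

Yes

Backdoor paths from W5 to W7 (paths whose first edge points into W5):
  P1: W5 <- W1 -> W7
Condition 1 (no descendant of W5 in the set): holds — descendants of W5 are {W7}; none are in {W1}.
Condition 2 (every backdoor path blocked by {W1}):
  P1: blocked at fork node W1 ∈ conditioning set.
{W1} satisfies the backdoor criterion.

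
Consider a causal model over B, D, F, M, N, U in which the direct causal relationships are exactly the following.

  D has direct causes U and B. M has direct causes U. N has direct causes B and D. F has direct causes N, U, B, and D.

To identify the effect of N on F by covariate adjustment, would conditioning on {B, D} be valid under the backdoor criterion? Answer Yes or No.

Yes

Backdoor paths from N to F (paths whose first edge points into N):
  P1: N <- B -> D <- U -> F
  P2: N <- B -> D -> F
  P3: N <- B -> F
  P4: N <- D <- U -> F
  P5: N <- D <- B -> F
  P6: N <- D -> F
Condition 1 (no descendant of N in the set): holds — descendants of N are {F}; none are in {B, D}.
Condition 2 (every backdoor path blocked by {B, D}):
  P1: blocked at fork node B ∈ conditioning set.
  P2: blocked at fork node B ∈ conditioning set.
  P3: blocked at fork node B ∈ conditioning set.
  P4: blocked at chain node D ∈ conditioning set.
  P5: blocked at chain node D ∈ conditioning set.
  P6: blocked at fork node D ∈ conditioning set.
{B, D} satisfies the backdoor criterion.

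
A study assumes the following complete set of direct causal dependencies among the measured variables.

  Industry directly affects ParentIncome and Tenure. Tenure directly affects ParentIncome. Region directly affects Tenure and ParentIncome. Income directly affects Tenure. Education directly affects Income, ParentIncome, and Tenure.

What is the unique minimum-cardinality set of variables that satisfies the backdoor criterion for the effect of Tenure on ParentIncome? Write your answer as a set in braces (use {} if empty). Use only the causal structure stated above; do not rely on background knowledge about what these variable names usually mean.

{Education, Industry, Region}

Variables eligible for adjustment (non-descendants of Tenure, excluding Tenure and ParentIncome): {Education, Income, Industry, Region}.
Backdoor paths from Tenure to ParentIncome:
  P1: Tenure <- Industry -> ParentIncome
  P2: Tenure <- Education -> ParentIncome
  P3: Tenure <- Income <- Education -> ParentIncome
  P4: Tenure <- Region -> ParentIncome
The empty set is not sufficient: P1 (Tenure <- Industry -> ParentIncome) has no collider blocking it and no conditioned non-collider, so it is open.
Try {Education, Industry, Region}:
  P1: blocked at fork node Industry ∈ conditioning set.
  P2: blocked at fork node Education ∈ conditioning set.
  P3: blocked at fork node Education ∈ conditioning set.
  P4: blocked at fork node Region ∈ conditioning set.
{Education, Industry, Region} contains no descendant of Tenure and blocks every backdoor path.
Every element of {Education, Industry, Region} is needed (dropping Education leaves P2 open; dropping Industry leaves P1 open; dropping Region leaves P4 open), so no proper subset is valid.
Among all size-3 subsets of the eligible variables, only {Education, Industry, Region} blocks every backdoor path, so it is the unique smallest valid adjustment set.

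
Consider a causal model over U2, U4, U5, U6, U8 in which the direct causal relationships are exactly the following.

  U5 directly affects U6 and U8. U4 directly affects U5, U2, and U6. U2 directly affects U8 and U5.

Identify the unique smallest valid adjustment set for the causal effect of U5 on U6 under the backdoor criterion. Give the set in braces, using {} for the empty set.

{U4}

Variables eligible for adjustment (non-descendants of U5, excluding U5 and U6): {U2, U4}.
Backdoor paths from U5 to U6:
  P1: U5 <- U4 -> U6
  P2: U5 <- U2 <- U4 -> U6
The empty set is not sufficient: P1 (U5 <- U4 -> U6) has no collider blocking it and no conditioned non-collider, so it is open.
Try {U4}:
  P1: blocked at fork node U4 ∈ conditioning set.
  P2: blocked at fork node U4 ∈ conditioning set.
{U4} contains no descendant of U5 and blocks every backdoor path.
No other singleton works — e.g. {U2} leaves P1 open — so {U4} is the unique smallest valid adjustment set.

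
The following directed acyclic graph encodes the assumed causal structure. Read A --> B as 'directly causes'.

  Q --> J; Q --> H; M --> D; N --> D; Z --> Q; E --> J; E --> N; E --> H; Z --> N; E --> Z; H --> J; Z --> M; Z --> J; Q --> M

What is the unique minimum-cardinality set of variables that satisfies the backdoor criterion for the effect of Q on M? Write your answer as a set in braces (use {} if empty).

{Z}

Variables eligible for adjustment (non-descendants of Q, excluding Q and M): {E, N, Z}.
Backdoor paths from Q to M:
  P1: Q <- Z <- E -> N -> D <- M
  P2: Q <- Z -> J <- E -> N -> D <- M
  P3: Q <- Z -> J <- H <- E -> N -> D <- M
  P4: Q <- Z -> M
  P5: Q <- Z -> N -> D <- M
The empty set is not sufficient: P4 (Q <- Z -> M) has no collider blocking it and no conditioned non-collider, so it is open.
Try {Z}:
  P1: blocked at chain node Z ∈ conditioning set.
  P2: blocked at fork node Z ∈ conditioning set.
  P3: blocked at fork node Z ∈ conditioning set.
  P4: blocked at fork node Z ∈ conditioning set.
  P5: blocked at fork node Z ∈ conditioning set.
{Z} contains no descendant of Q and blocks every backdoor path.
No other singleton works — e.g. {E} leaves P4 open — so {Z} is the unique smallest valid adjustment set.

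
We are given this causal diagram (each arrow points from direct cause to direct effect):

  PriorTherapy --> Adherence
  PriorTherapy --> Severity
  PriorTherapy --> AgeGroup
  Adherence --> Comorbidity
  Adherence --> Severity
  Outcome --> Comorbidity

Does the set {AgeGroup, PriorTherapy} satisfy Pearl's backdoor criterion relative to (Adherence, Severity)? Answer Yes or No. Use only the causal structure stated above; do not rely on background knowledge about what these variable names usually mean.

Backdoor paths from Adherence to Severity (paths whose first edge points into Adherence):
  P1: Adherence <- PriorTherapy -> Severity
Condition 1 (no descendant of Adherence in the set): holds — descendants of Adherence are {Comorbidity, Severity}; none are in {AgeGroup, PriorTherapy}.
Condition 2 (every backdoor path blocked by {AgeGroup, PriorTherapy}):
  P1: blocked at fork node PriorTherapy ∈ conditioning set.
{AgeGroup, PriorTherapy} satisfies the backdoor criterion.

Yes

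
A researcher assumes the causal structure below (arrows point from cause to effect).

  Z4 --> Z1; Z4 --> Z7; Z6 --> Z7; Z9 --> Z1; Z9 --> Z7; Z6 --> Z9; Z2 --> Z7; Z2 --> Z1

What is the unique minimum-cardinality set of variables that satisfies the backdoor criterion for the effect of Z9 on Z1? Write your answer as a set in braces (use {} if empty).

{}

Variables eligible for adjustment (non-descendants of Z9, excluding Z9 and Z1): {Z2, Z4, Z6}.
Backdoor paths from Z9 to Z1:
  P1: Z9 <- Z6 -> Z7 <- Z2 -> Z1
  P2: Z9 <- Z6 -> Z7 <- Z4 -> Z1
Each backdoor path contains an unconditioned collider, so every path is already blocked with the empty conditioning set:
  P1: blocked at collider Z7 (neither it nor any descendant is in the conditioning set).
  P2: blocked at collider Z7 (neither it nor any descendant is in the conditioning set).
The empty set is therefore the unique smallest valid set.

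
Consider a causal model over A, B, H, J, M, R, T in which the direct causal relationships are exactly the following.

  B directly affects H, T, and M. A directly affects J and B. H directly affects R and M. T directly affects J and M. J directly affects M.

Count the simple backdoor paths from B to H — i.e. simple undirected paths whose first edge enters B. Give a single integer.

2

A backdoor path from B to H is any simple undirected path whose first edge points into B (i.e. leaves B via a parent).
Parents of B: {A}.
Enumerating:
  P1: B <- A -> J <- T -> M <- H
  P2: B <- A -> J -> M <- H
That exhausts the simple backdoor paths. Count: 2.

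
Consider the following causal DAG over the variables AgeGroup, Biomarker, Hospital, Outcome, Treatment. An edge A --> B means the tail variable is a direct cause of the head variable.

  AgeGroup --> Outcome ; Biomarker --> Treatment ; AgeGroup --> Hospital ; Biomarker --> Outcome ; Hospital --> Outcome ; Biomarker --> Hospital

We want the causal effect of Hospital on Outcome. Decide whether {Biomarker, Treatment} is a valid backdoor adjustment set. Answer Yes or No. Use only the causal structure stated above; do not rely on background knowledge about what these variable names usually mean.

No

Backdoor paths from Hospital to Outcome (paths whose first edge points into Hospital):
  P1: Hospital <- AgeGroup -> Outcome
  P2: Hospital <- Biomarker -> Outcome
Condition 1 (no descendant of Hospital in the set): holds — descendants of Hospital are {Outcome}; none are in {Biomarker, Treatment}.
Condition 2 (every backdoor path blocked by {Biomarker, Treatment}):
  P1: open — no interior node is in the conditioning set.
  P2: blocked at fork node Biomarker ∈ conditioning set.
{Biomarker, Treatment} does not satisfy the backdoor criterion.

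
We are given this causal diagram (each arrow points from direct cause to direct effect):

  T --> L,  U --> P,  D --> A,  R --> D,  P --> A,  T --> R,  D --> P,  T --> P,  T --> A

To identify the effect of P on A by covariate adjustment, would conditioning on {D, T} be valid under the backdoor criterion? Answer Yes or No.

Yes

Backdoor paths from P to A (paths whose first edge points into P):
  P1: P <- T -> R -> D -> A
  P2: P <- T -> A
  P3: P <- D <- R <- T -> A
  P4: P <- D -> A
Condition 1 (no descendant of P in the set): holds — descendants of P are {A}; none are in {D, T}.
Condition 2 (every backdoor path blocked by {D, T}):
  P1: blocked at fork node T ∈ conditioning set.
  P2: blocked at fork node T ∈ conditioning set.
  P3: blocked at chain node D ∈ conditioning set.
  P4: blocked at fork node D ∈ conditioning set.
{D, T} satisfies the backdoor criterion.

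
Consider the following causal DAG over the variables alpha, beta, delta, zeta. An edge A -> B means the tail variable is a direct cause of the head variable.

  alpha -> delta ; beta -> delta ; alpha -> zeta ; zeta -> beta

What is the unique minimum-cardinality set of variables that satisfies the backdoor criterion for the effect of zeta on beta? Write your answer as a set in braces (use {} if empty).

Variables eligible for adjustment (non-descendants of zeta, excluding zeta and beta): {alpha}.
Backdoor paths from zeta to beta:
  P1: zeta <- alpha -> delta <- beta
Each backdoor path contains an unconditioned collider, so every path is already blocked with the empty conditioning set:
  P1: blocked at collider delta (neither it nor any descendant is in the conditioning set).
The empty set is therefore the unique smallest valid set.

{}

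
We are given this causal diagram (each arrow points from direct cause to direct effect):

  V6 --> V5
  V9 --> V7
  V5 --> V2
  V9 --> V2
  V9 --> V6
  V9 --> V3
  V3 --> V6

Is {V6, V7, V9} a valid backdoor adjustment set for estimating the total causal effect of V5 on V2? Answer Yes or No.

Yes

Backdoor paths from V5 to V2 (paths whose first edge points into V5):
  P1: V5 <- V6 <- V9 -> V2
  P2: V5 <- V6 <- V3 <- V9 -> V2
Condition 1 (no descendant of V5 in the set): holds — descendants of V5 are {V2}; none are in {V6, V7, V9}.
Condition 2 (every backdoor path blocked by {V6, V7, V9}):
  P1: blocked at chain node V6 ∈ conditioning set.
  P2: blocked at chain node V6 ∈ conditioning set.
{V6, V7, V9} satisfies the backdoor criterion.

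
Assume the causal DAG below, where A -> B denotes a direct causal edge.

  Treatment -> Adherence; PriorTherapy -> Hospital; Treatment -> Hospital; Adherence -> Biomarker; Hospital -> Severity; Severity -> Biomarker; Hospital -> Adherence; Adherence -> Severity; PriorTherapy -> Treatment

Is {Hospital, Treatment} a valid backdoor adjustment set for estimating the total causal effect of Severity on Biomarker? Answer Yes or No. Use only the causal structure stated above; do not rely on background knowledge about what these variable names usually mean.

No

Backdoor paths from Severity to Biomarker (paths whose first edge points into Severity):
  P1: Severity <- Hospital <- PriorTherapy -> Treatment -> Adherence -> Biomarker
  P2: Severity <- Hospital <- Treatment -> Adherence -> Biomarker
  P3: Severity <- Hospital -> Adherence -> Biomarker
  P4: Severity <- Adherence -> Biomarker
Condition 1 (no descendant of Severity in the set): holds — descendants of Severity are {Biomarker}; none are in {Hospital, Treatment}.
Condition 2 (every backdoor path blocked by {Hospital, Treatment}):
  P1: blocked at chain node Hospital ∈ conditioning set.
  P2: blocked at chain node Hospital ∈ conditioning set.
  P3: blocked at fork node Hospital ∈ conditioning set.
  P4: open — no interior node is in the conditioning set.
{Hospital, Treatment} does not satisfy the backdoor criterion.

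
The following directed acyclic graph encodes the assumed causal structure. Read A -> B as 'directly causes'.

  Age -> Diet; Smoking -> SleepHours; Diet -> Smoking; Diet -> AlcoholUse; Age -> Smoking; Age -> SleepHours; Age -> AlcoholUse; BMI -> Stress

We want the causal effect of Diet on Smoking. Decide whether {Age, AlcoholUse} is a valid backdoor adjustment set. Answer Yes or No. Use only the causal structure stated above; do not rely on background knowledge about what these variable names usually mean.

Backdoor paths from Diet to Smoking (paths whose first edge points into Diet):
  P1: Diet <- Age -> Smoking
  P2: Diet <- Age -> SleepHours <- Smoking
Condition 1 (no descendant of Diet in the set): FAILS — AlcoholUse is a descendant of Diet.
Condition 2 (every backdoor path blocked by {Age, AlcoholUse}):
  P1: blocked at fork node Age ∈ conditioning set.
  P2: blocked at fork node Age ∈ conditioning set.
{Age, AlcoholUse} does not satisfy the backdoor criterion.

No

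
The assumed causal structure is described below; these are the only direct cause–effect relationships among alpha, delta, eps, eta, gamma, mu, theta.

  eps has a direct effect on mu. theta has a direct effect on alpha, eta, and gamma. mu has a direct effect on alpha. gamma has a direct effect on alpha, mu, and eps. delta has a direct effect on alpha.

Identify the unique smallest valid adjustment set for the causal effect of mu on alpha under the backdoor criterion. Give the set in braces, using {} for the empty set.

Variables eligible for adjustment (non-descendants of mu, excluding mu and alpha): {delta, eps, eta, gamma, theta}.
Backdoor paths from mu to alpha:
  P1: mu <- gamma <- theta -> alpha
  P2: mu <- gamma -> alpha
  P3: mu <- eps <- gamma <- theta -> alpha
  P4: mu <- eps <- gamma -> alpha
The empty set is not sufficient: P1 (mu <- gamma <- theta -> alpha) has no collider blocking it and no conditioned non-collider, so it is open.
Try {gamma}:
  P1: blocked at chain node gamma ∈ conditioning set.
  P2: blocked at fork node gamma ∈ conditioning set.
  P3: blocked at chain node gamma ∈ conditioning set.
  P4: blocked at fork node gamma ∈ conditioning set.
{gamma} contains no descendant of mu and blocks every backdoor path.
No other singleton works — e.g. {delta} leaves P1 open — so {gamma} is the unique smallest valid adjustment set.

{gamma}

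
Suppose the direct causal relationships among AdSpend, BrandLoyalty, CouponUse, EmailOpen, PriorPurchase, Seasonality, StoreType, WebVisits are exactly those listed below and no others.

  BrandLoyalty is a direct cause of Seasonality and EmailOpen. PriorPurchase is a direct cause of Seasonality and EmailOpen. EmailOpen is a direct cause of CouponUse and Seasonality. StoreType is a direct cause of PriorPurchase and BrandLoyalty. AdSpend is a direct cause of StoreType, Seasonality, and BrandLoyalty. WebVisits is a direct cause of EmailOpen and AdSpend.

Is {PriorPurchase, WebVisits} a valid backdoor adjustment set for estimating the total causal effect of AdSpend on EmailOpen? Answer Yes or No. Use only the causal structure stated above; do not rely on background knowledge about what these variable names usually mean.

No

Backdoor paths from AdSpend to EmailOpen (paths whose first edge points into AdSpend):
  P1: AdSpend <- WebVisits -> EmailOpen
Condition 1 (no descendant of AdSpend in the set): FAILS — PriorPurchase is a descendant of AdSpend.
Condition 2 (every backdoor path blocked by {PriorPurchase, WebVisits}):
  P1: blocked at fork node WebVisits ∈ conditioning set.
{PriorPurchase, WebVisits} does not satisfy the backdoor criterion.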